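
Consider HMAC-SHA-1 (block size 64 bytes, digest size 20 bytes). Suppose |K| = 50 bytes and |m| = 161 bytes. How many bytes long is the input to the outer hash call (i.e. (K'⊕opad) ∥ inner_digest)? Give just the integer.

84

Key is 50 ≤ 64 bytes, zero-padded: |K'| = 64.
Outer input = (K'⊕opad) ∥ H(inner) → 64 + 20 = 84 bytes.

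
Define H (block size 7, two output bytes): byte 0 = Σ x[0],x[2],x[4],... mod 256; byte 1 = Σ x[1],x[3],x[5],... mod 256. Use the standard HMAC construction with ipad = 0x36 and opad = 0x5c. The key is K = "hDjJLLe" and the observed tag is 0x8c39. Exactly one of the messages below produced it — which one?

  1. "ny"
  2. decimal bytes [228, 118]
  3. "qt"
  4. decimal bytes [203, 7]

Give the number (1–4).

Key "hDjJLLe" = 68 44 6a 4a 4c 4c 65 is exactly B = 7 bytes: K' = 68 44 6a 4a 4c 4c 65.
K' ⊕ ipad = 5e 72 5c 7c 7a 7a 53; K' ⊕ opad = 34 18 36 16 10 10 39.
m1: inner = H(5e 72 5c 7c 7a 7a 53 6e 79) = 00 d6; tag = H(34 18 36 16 10 10 39 00 d6) = 893e
m2: inner = H(5e 72 5c 7c 7a 7a 53 e4 76) = fd 4c; tag = H(34 18 36 16 10 10 39 fd 4c) = ff3b
m3: inner = H(5e 72 5c 7c 7a 7a 53 71 74) = fb d9; tag = H(34 18 36 16 10 10 39 fb d9) = 8c39 ← matches
m4: inner = H(5e 72 5c 7c 7a 7a 53 cb 07) = 8e 33; tag = H(34 18 36 16 10 10 39 8e 33) = e6cc

3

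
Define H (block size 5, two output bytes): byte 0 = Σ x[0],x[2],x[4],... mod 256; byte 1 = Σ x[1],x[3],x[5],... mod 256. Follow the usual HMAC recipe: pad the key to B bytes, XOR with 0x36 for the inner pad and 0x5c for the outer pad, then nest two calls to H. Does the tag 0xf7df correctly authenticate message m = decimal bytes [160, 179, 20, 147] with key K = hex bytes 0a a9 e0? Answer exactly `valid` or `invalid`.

valid

Key hex bytes 0a a9 e0 is 3 bytes ≤ B = 5; zero-pad to 5 bytes: K' = 0a a9 e0 00 00.
K' ⊕ ipad = 3c 9f d6 36 36; K' ⊕ opad = 56 f5 bc 5c 5c.
Inner hash: even-index sum = 654 mod 256 = 142; odd-index sum = 393 mod 256 = 137 → 8e 89.
Outer hash (recomputed tag): even-index sum = 503 mod 256 = 247; odd-index sum = 479 mod 256 = 223 → f7 df.
Recomputed tag = f7df; claimed = f7df → match.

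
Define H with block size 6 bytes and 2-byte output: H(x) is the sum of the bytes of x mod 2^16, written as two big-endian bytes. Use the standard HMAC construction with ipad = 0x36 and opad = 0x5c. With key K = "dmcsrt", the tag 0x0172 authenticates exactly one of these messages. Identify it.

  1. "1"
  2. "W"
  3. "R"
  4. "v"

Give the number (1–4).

Key "dmcsrt" = 64 6d 63 73 72 74 is exactly B = 6 bytes: K' = 64 6d 63 73 72 74.
K' ⊕ ipad = 52 5b 55 45 44 42; K' ⊕ opad = 38 31 3f 2f 2e 28.
m1: inner = H(52 5b 55 45 44 42 31) = 01 fe; tag = H(38 31 3f 2f 2e 28 01 fe) = 022c
m2: inner = H(52 5b 55 45 44 42 57) = 02 24; tag = H(38 31 3f 2f 2e 28 02 24) = 0153
m3: inner = H(52 5b 55 45 44 42 52) = 02 1f; tag = H(38 31 3f 2f 2e 28 02 1f) = 014e
m4: inner = H(52 5b 55 45 44 42 76) = 02 43; tag = H(38 31 3f 2f 2e 28 02 43) = 0172 ← matches

4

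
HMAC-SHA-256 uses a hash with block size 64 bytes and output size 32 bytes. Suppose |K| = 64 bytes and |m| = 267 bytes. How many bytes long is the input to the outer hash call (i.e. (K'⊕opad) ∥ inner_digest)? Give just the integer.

Key is 64 ≤ 64 bytes, zero-padded: |K'| = 64.
Outer input = (K'⊕opad) ∥ H(inner) → 64 + 32 = 96 bytes.

96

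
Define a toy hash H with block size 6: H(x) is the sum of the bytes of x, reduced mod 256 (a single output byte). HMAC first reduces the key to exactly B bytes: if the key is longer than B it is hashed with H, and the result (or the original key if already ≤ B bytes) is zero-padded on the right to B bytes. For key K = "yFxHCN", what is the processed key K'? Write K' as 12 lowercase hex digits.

Key "yFxHCN" = 79 46 78 48 43 4e is exactly B = 6 bytes: K' = 79 46 78 48 43 4e.

79467848434e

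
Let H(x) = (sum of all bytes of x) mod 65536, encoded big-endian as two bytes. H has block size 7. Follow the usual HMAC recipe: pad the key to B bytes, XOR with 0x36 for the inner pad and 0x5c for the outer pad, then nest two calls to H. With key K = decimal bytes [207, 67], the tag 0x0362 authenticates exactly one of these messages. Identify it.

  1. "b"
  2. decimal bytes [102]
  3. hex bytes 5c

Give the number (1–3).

Key decimal bytes [207, 67] = cf 43 is 2 bytes ≤ B = 7; zero-pad to 7 bytes: K' = cf 43 00 00 00 00 00.
K' ⊕ ipad = f9 75 36 36 36 36 36; K' ⊕ opad = 93 1f 5c 5c 5c 5c 5c.
m1: inner = H(f9 75 36 36 36 36 36 62) = 02 de; tag = H(93 1f 5c 5c 5c 5c 5c 02 de) = 035e
m2: inner = H(f9 75 36 36 36 36 36 66) = 02 e2; tag = H(93 1f 5c 5c 5c 5c 5c 02 e2) = 0362 ← matches
m3: inner = H(f9 75 36 36 36 36 36 5c) = 02 d8; tag = H(93 1f 5c 5c 5c 5c 5c 02 d8) = 0358

2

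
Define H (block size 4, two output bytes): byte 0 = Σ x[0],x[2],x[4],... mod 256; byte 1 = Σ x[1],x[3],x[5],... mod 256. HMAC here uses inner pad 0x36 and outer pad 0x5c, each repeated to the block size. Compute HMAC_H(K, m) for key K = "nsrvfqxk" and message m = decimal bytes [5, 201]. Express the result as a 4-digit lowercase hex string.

01e7

Key "nsrvfqxk" = 6e 73 72 76 66 71 78 6b is 8 bytes > B = 4, so hash it first: H(key) = be c5, then zero-pad to 4 bytes: K' = be c5 00 00.
K' ⊕ ipad = 88 f3 36 36.  K' ⊕ opad = e2 99 5c 5c.
Inner input = (K'⊕ipad) ∥ m = 88 f3 36 36 ∥ 05 c9.
Inner hash: even-index sum = 195 mod 256 = 195; odd-index sum = 498 mod 256 = 242 → c3 f2.
Outer input = (K'⊕opad) ∥ inner = e2 99 5c 5c ∥ c3 f2.
Outer hash (tag): even-index sum = 513 mod 256 = 1; odd-index sum = 487 mod 256 = 231 → 01 e7.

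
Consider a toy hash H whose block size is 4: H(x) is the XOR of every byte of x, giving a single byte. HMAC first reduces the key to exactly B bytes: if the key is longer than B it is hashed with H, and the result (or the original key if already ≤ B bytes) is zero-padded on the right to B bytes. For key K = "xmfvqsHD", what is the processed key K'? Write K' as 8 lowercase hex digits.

0b000000

|K| = 8 > B = 4, so first hash the key.
H(K): XOR 78⊕6d⊕66⊕76⊕71⊕73⊕48⊕44 = 0b.
Zero-pad H(K) = 0b to 4 bytes: K' = 0b 00 00 00.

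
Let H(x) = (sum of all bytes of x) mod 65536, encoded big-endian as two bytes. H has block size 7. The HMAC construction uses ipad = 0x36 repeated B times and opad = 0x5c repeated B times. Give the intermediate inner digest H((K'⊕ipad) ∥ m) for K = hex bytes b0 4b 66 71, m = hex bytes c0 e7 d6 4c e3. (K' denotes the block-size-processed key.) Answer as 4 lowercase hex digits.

Key hex bytes b0 4b 66 71 is 4 bytes ≤ B = 7; zero-pad to 7 bytes: K' = b0 4b 66 71 00 00 00.
K' ⊕ ipad = 86 7d 50 47 36 36 36.
Inner input = 86 7d 50 47 36 36 36 ∥ c0 e7 d6 4c e3.
Inner hash: sum = 134+125+80+71+54+54+54+192+231+214+76+227 = 1512 → 05 e8.

05e8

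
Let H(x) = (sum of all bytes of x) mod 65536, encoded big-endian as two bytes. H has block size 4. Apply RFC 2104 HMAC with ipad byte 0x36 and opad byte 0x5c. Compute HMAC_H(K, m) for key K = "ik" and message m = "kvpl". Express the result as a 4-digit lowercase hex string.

Key "ik" = 69 6b is 2 bytes ≤ B = 4; zero-pad to 4 bytes: K' = 69 6b 00 00.
K' ⊕ ipad = 5f 5d 36 36.  K' ⊕ opad = 35 37 5c 5c.
Inner input = (K'⊕ipad) ∥ m = 5f 5d 36 36 ∥ 6b 76 70 6c.
Inner hash: sum = 95+93+54+54+107+118+112+108 = 741 → 02 e5.
Outer input = (K'⊕opad) ∥ inner = 35 37 5c 5c ∥ 02 e5.
Outer hash (tag): sum = 53+55+92+92+2+229 = 523 → 02 0b.

020b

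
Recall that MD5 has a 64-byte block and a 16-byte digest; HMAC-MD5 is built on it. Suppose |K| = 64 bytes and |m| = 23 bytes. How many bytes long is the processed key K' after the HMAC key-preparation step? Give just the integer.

64

Key is 64 ≤ 64 bytes, zero-padded: |K'| = 64.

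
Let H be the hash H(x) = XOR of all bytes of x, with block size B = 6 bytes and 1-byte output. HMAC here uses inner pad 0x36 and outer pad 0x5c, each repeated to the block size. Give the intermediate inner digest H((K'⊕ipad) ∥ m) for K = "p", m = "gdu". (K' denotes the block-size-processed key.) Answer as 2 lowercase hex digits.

06

Key "p" = 70 is 1 byte ≤ B = 6; zero-pad to 6 bytes: K' = 70 00 00 00 00 00.
K' ⊕ ipad = 46 36 36 36 36 36.
Inner input = 46 36 36 36 36 36 ∥ 67 64 75.
Inner hash: XOR 46⊕36⊕36⊕36⊕36⊕36⊕67⊕64⊕75 = 06.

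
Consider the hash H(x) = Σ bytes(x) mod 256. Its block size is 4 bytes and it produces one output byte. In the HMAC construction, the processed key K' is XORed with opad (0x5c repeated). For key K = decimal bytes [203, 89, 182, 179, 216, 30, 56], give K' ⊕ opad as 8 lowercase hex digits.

e75c5c5c

Key decimal bytes [203, 89, 182, 179, 216, 30, 56] = cb 59 b6 b3 d8 1e 38 is 7 bytes > B = 4, so hash it first: H(key) = bb, then zero-pad to 4 bytes: K' = bb 00 00 00.
XOR each byte with 0x5c: bb⊕5c=e7, 00⊕5c=5c, 00⊕5c=5c, 00⊕5c=5c.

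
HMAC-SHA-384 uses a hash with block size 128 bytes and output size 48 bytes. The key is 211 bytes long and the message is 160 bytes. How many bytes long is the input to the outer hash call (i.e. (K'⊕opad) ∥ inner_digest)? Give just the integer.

Key is 211 > 128 bytes, so it is hashed to 48 bytes then zero-padded to 128: |K'| = 128.
Outer input = (K'⊕opad) ∥ H(inner) → 128 + 48 = 176 bytes.

176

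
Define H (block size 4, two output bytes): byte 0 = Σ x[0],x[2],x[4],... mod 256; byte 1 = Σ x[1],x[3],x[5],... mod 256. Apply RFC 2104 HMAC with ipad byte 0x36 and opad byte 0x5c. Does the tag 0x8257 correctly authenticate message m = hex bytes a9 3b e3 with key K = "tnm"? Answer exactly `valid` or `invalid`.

valid

Key "tnm" = 74 6e 6d is 3 bytes ≤ B = 4; zero-pad to 4 bytes: K' = 74 6e 6d 00.
K' ⊕ ipad = 42 58 5b 36; K' ⊕ opad = 28 32 31 5c.
Inner hash: even-index sum = 553 mod 256 = 41; odd-index sum = 201 mod 256 = 201 → 29 c9.
Outer hash (recomputed tag): even-index sum = 130 mod 256 = 130; odd-index sum = 343 mod 256 = 87 → 82 57.
Recomputed tag = 8257; claimed = 8257 → match.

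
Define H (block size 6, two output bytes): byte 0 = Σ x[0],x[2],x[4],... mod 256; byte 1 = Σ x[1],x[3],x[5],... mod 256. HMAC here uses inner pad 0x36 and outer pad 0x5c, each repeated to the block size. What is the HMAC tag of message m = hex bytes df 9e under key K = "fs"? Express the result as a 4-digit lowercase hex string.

Key "fs" = 66 73 is 2 bytes ≤ B = 6; zero-pad to 6 bytes: K' = 66 73 00 00 00 00.
K' ⊕ ipad = 50 45 36 36 36 36.  K' ⊕ opad = 3a 2f 5c 5c 5c 5c.
Inner input = (K'⊕ipad) ∥ m = 50 45 36 36 36 36 ∥ df 9e.
Inner hash: even-index sum = 411 mod 256 = 155; odd-index sum = 335 mod 256 = 79 → 9b 4f.
Outer input = (K'⊕opad) ∥ inner = 3a 2f 5c 5c 5c 5c ∥ 9b 4f.
Outer hash (tag): even-index sum = 397 mod 256 = 141; odd-index sum = 310 mod 256 = 54 → 8d 36.

8d36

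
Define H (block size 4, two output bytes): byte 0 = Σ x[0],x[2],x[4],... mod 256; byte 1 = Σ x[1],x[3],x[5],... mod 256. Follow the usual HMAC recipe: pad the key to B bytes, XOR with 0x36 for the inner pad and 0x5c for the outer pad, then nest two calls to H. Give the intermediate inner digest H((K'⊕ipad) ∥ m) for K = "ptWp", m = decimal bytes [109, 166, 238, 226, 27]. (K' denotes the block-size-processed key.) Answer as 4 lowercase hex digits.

Key "ptWp" = 70 74 57 70 is exactly B = 4 bytes: K' = 70 74 57 70.
K' ⊕ ipad = 46 42 61 46.
Inner input = 46 42 61 46 ∥ 6d a6 ee e2 1b.
Inner hash: even-index sum = 541 mod 256 = 29; odd-index sum = 528 mod 256 = 16 → 1d 10.

1d10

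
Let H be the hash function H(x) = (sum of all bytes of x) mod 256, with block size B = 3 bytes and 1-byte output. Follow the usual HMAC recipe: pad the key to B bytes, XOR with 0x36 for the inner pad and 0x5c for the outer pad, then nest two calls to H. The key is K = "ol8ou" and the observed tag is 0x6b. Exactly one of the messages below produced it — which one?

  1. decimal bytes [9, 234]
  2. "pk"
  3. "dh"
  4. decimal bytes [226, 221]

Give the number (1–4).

Key "ol8ou" = 6f 6c 38 6f 75 is 5 bytes > B = 3, so hash it first: H(key) = f7, then zero-pad to 3 bytes: K' = f7 00 00.
K' ⊕ ipad = c1 36 36; K' ⊕ opad = ab 5c 5c.
m1: inner = H(c1 36 36 09 ea) = 20; tag = H(ab 5c 5c 20) = 83
m2: inner = H(c1 36 36 70 6b) = 08; tag = H(ab 5c 5c 08) = 6b ← matches
m3: inner = H(c1 36 36 64 68) = f9; tag = H(ab 5c 5c f9) = 5c
m4: inner = H(c1 36 36 e2 dd) = ec; tag = H(ab 5c 5c ec) = 4f

2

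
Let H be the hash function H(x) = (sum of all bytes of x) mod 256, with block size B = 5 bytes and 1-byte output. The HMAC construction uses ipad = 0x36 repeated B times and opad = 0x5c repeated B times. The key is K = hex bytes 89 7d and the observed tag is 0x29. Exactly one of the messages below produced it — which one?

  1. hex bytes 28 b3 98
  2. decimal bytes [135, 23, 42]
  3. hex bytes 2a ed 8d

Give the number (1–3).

1

Key hex bytes 89 7d is 2 bytes ≤ B = 5; zero-pad to 5 bytes: K' = 89 7d 00 00 00.
K' ⊕ ipad = bf 4b 36 36 36; K' ⊕ opad = d5 21 5c 5c 5c.
m1: inner = H(bf 4b 36 36 36 28 b3 98) = 1f; tag = H(d5 21 5c 5c 5c 1f) = 29 ← matches
m2: inner = H(bf 4b 36 36 36 87 17 2a) = 74; tag = H(d5 21 5c 5c 5c 74) = 7e
m3: inner = H(bf 4b 36 36 36 2a ed 8d) = 50; tag = H(d5 21 5c 5c 5c 50) = 5a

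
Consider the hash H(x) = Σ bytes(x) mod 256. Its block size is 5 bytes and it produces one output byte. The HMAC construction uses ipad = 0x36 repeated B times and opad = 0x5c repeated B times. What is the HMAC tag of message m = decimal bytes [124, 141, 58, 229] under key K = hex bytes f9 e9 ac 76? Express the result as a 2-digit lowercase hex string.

Key hex bytes f9 e9 ac 76 is 4 bytes ≤ B = 5; zero-pad to 5 bytes: K' = f9 e9 ac 76 00.
K' ⊕ ipad = cf df 9a 40 36.  K' ⊕ opad = a5 b5 f0 2a 5c.
Inner input = (K'⊕ipad) ∥ m = cf df 9a 40 36 ∥ 7c 8d 3a e5.
Inner hash: sum = 207+223+154+64+54+124+141+58+229 = 1254; mod 256 = 230 → e6.
Outer input = (K'⊕opad) ∥ inner = a5 b5 f0 2a 5c ∥ e6.
Outer hash (tag): sum = 165+181+240+42+92+230 = 950; mod 256 = 182 → b6.

b6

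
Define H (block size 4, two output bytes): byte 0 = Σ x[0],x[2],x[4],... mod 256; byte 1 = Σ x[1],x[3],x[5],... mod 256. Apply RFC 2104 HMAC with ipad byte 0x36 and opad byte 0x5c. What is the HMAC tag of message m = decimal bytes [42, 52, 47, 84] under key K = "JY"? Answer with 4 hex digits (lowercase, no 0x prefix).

7d8e

Key "JY" = 4a 59 is 2 bytes ≤ B = 4; zero-pad to 4 bytes: K' = 4a 59 00 00.
K' ⊕ ipad = 7c 6f 36 36.  K' ⊕ opad = 16 05 5c 5c.
Inner input = (K'⊕ipad) ∥ m = 7c 6f 36 36 ∥ 2a 34 2f 54.
Inner hash: even-index sum = 267 mod 256 = 11; odd-index sum = 301 mod 256 = 45 → 0b 2d.
Outer input = (K'⊕opad) ∥ inner = 16 05 5c 5c ∥ 0b 2d.
Outer hash (tag): even-index sum = 125 mod 256 = 125; odd-index sum = 142 mod 256 = 142 → 7d 8e.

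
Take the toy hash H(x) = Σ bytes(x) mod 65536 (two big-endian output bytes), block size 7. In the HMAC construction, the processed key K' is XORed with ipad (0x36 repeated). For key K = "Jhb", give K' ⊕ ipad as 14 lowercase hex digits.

7c5e5436363636

Key "Jhb" = 4a 68 62 is 3 bytes ≤ B = 7; zero-pad to 7 bytes: K' = 4a 68 62 00 00 00 00.
XOR each byte with 0x36: 4a⊕36=7c, 68⊕36=5e, 62⊕36=54, 00⊕36=36, 00⊕36=36, 00⊕36=36, 00⊕36=36.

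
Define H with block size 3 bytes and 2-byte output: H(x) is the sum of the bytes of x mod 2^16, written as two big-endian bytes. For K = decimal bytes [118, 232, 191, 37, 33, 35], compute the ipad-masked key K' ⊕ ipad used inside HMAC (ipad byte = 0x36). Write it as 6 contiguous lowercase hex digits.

34b036

Key decimal bytes [118, 232, 191, 37, 33, 35] = 76 e8 bf 25 21 23 is 6 bytes > B = 3, so hash it first: H(key) = 02 86, then zero-pad to 3 bytes: K' = 02 86 00.
XOR each byte with 0x36: 02⊕36=34, 86⊕36=b0, 00⊕36=36.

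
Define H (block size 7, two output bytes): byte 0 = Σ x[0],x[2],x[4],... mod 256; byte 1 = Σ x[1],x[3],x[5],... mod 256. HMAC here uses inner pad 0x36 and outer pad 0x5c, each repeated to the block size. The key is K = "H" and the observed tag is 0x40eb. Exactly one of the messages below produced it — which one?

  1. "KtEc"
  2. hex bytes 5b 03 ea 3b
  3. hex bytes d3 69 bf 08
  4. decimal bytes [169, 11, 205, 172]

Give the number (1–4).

Key "H" = 48 is 1 byte ≤ B = 7; zero-pad to 7 bytes: K' = 48 00 00 00 00 00 00.
K' ⊕ ipad = 7e 36 36 36 36 36 36; K' ⊕ opad = 14 5c 5c 5c 5c 5c 5c.
m1: inner = H(7e 36 36 36 36 36 36 4b 74 45 63) = f7 32; tag = H(14 5c 5c 5c 5c 5c 5c f7 32) = 5a0b
m2: inner = H(7e 36 36 36 36 36 36 5b 03 ea 3b) = 5e e7; tag = H(14 5c 5c 5c 5c 5c 5c 5e e7) = 0f72
m3: inner = H(7e 36 36 36 36 36 36 d3 69 bf 08) = 91 34; tag = H(14 5c 5c 5c 5c 5c 5c 91 34) = 5ca5
m4: inner = H(7e 36 36 36 36 36 36 a9 0b cd ac) = d7 18; tag = H(14 5c 5c 5c 5c 5c 5c d7 18) = 40eb ← matches

4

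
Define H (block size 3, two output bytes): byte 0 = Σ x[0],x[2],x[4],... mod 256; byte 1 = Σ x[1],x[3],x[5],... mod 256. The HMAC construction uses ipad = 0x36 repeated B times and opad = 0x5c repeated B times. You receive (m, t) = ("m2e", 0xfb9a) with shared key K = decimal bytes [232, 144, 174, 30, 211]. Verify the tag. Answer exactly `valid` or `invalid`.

invalid

Key decimal bytes [232, 144, 174, 30, 211] = e8 90 ae 1e d3 is 5 bytes > B = 3, so hash it first: H(key) = 69 ae, then zero-pad to 3 bytes: K' = 69 ae 00.
K' ⊕ ipad = 5f 98 36; K' ⊕ opad = 35 f2 5c.
Inner hash: even-index sum = 199 mod 256 = 199; odd-index sum = 362 mod 256 = 106 → c7 6a.
Outer hash (recomputed tag): even-index sum = 251 mod 256 = 251; odd-index sum = 441 mod 256 = 185 → fb b9.
Recomputed tag = fbb9; claimed = fb9a → mismatch.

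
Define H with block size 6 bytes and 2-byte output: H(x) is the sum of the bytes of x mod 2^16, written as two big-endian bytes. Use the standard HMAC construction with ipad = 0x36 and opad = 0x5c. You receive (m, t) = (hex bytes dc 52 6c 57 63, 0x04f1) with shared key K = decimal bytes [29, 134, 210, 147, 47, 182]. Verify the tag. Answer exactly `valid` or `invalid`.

invalid

Key decimal bytes [29, 134, 210, 147, 47, 182] = 1d 86 d2 93 2f b6 is exactly B = 6 bytes: K' = 1d 86 d2 93 2f b6.
K' ⊕ ipad = 2b b0 e4 a5 19 80; K' ⊕ opad = 41 da 8e cf 73 ea.
Inner hash: sum = 43+176+228+165+25+128+220+82+108+87+99 = 1361 → 05 51.
Outer hash (recomputed tag): sum = 65+218+142+207+115+234+5+81 = 1067 → 04 2b.
Recomputed tag = 042b; claimed = 04f1 → mismatch.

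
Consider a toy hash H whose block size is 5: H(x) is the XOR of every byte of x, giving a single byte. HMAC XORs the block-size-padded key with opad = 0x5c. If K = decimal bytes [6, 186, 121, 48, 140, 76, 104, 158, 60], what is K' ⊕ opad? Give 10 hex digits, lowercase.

Key decimal bytes [6, 186, 121, 48, 140, 76, 104, 158, 60] = 06 ba 79 30 8c 4c 68 9e 3c is 9 bytes > B = 5, so hash it first: H(key) = ff, then zero-pad to 5 bytes: K' = ff 00 00 00 00.
XOR each byte with 0x5c: ff⊕5c=a3, 00⊕5c=5c, 00⊕5c=5c, 00⊕5c=5c, 00⊕5c=5c.

a35c5c5c5c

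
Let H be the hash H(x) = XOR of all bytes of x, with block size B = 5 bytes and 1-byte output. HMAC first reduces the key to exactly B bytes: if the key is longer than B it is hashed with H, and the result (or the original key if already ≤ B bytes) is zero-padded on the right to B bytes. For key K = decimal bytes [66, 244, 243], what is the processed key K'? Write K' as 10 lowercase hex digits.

Key decimal bytes [66, 244, 243] = 42 f4 f3 is 3 bytes ≤ B = 5; zero-pad to 5 bytes: K' = 42 f4 f3 00 00.

42f4f30000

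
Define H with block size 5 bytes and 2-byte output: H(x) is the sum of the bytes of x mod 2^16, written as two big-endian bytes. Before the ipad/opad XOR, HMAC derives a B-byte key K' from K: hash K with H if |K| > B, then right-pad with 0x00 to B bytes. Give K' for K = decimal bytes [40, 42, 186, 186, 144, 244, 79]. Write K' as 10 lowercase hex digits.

0399000000

|K| = 7 > B = 5, so first hash the key.
H(K): sum = 40+42+186+186+144+244+79 = 921 → 03 99.
Zero-pad H(K) = 03 99 to 5 bytes: K' = 03 99 00 00 00.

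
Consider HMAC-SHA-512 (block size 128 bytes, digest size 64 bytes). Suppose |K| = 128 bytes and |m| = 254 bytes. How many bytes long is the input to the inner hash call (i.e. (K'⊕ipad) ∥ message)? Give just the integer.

Key is 128 ≤ 128 bytes, zero-padded: |K'| = 128.
Inner input = (K'⊕ipad) ∥ m → 128 + 254 = 382 bytes.

382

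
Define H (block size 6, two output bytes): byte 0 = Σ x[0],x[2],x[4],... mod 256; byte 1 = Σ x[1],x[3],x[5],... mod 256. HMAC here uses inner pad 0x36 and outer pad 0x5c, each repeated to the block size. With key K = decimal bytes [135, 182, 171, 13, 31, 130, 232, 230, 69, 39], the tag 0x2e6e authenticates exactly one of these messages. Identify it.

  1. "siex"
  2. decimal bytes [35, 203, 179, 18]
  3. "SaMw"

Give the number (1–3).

Key decimal bytes [135, 182, 171, 13, 31, 130, 232, 230, 69, 39] = 87 b6 ab 0d 1f 82 e8 e6 45 27 is 10 bytes > B = 6, so hash it first: H(key) = 7e 52, then zero-pad to 6 bytes: K' = 7e 52 00 00 00 00.
K' ⊕ ipad = 48 64 36 36 36 36; K' ⊕ opad = 22 0e 5c 5c 5c 5c.
m1: inner = H(48 64 36 36 36 36 73 69 65 78) = 8c b1; tag = H(22 0e 5c 5c 5c 5c 8c b1) = 6677
m2: inner = H(48 64 36 36 36 36 23 cb b3 12) = 8a ad; tag = H(22 0e 5c 5c 5c 5c 8a ad) = 6473
m3: inner = H(48 64 36 36 36 36 53 61 4d 77) = 54 a8; tag = H(22 0e 5c 5c 5c 5c 54 a8) = 2e6e ← matches

3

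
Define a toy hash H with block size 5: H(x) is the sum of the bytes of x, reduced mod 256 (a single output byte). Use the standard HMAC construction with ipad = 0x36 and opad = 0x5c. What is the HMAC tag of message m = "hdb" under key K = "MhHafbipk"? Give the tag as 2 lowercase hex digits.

08

Key "MhHafbipk" = 4d 68 48 61 66 62 69 70 6b is 9 bytes > B = 5, so hash it first: H(key) = 6a, then zero-pad to 5 bytes: K' = 6a 00 00 00 00.
K' ⊕ ipad = 5c 36 36 36 36.  K' ⊕ opad = 36 5c 5c 5c 5c.
Inner input = (K'⊕ipad) ∥ m = 5c 36 36 36 36 ∥ 68 64 62.
Inner hash: sum = 92+54+54+54+54+104+100+98 = 610; mod 256 = 98 → 62.
Outer input = (K'⊕opad) ∥ inner = 36 5c 5c 5c 5c ∥ 62.
Outer hash (tag): sum = 54+92+92+92+92+98 = 520; mod 256 = 8 → 08.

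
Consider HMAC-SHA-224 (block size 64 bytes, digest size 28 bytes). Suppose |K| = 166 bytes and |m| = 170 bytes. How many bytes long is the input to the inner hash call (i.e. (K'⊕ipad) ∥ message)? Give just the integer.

234

Key is 166 > 64 bytes, so it is hashed to 28 bytes then zero-padded to 64: |K'| = 64.
Inner input = (K'⊕ipad) ∥ m → 64 + 170 = 234 bytes.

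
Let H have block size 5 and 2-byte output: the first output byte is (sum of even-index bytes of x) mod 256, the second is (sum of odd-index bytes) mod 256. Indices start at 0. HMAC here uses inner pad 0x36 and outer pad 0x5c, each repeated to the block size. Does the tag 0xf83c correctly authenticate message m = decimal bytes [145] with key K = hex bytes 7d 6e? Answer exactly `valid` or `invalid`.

invalid

Key hex bytes 7d 6e is 2 bytes ≤ B = 5; zero-pad to 5 bytes: K' = 7d 6e 00 00 00.
K' ⊕ ipad = 4b 58 36 36 36; K' ⊕ opad = 21 32 5c 5c 5c.
Inner hash: even-index sum = 183 mod 256 = 183; odd-index sum = 287 mod 256 = 31 → b7 1f.
Outer hash (recomputed tag): even-index sum = 248 mod 256 = 248; odd-index sum = 325 mod 256 = 69 → f8 45.
Recomputed tag = f845; claimed = f83c → mismatch.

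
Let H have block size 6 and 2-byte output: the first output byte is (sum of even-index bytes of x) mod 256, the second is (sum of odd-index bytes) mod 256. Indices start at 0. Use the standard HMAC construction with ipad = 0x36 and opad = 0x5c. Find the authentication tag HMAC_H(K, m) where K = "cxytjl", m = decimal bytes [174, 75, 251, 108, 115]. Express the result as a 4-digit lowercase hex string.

b61d

Key "cxytjl" = 63 78 79 74 6a 6c is exactly B = 6 bytes: K' = 63 78 79 74 6a 6c.
K' ⊕ ipad = 55 4e 4f 42 5c 5a.  K' ⊕ opad = 3f 24 25 28 36 30.
Inner input = (K'⊕ipad) ∥ m = 55 4e 4f 42 5c 5a ∥ ae 4b fb 6c 73.
Inner hash: even-index sum = 796 mod 256 = 28; odd-index sum = 417 mod 256 = 161 → 1c a1.
Outer input = (K'⊕opad) ∥ inner = 3f 24 25 28 36 30 ∥ 1c a1.
Outer hash (tag): even-index sum = 182 mod 256 = 182; odd-index sum = 285 mod 256 = 29 → b6 1d.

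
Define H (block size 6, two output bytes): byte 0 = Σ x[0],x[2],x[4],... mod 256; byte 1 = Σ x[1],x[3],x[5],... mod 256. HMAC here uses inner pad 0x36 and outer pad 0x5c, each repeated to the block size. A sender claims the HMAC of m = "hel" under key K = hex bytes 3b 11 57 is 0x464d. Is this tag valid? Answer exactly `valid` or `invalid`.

invalid

Key hex bytes 3b 11 57 is 3 bytes ≤ B = 6; zero-pad to 6 bytes: K' = 3b 11 57 00 00 00.
K' ⊕ ipad = 0d 27 61 36 36 36; K' ⊕ opad = 67 4d 0b 5c 5c 5c.
Inner hash: even-index sum = 376 mod 256 = 120; odd-index sum = 248 mod 256 = 248 → 78 f8.
Outer hash (recomputed tag): even-index sum = 326 mod 256 = 70; odd-index sum = 509 mod 256 = 253 → 46 fd.
Recomputed tag = 46fd; claimed = 464d → mismatch.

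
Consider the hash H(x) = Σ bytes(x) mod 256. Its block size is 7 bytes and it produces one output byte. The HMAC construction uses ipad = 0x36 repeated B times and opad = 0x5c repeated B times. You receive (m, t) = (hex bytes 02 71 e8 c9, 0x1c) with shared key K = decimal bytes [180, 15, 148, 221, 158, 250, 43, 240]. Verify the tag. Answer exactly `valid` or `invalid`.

valid

Key decimal bytes [180, 15, 148, 221, 158, 250, 43, 240] = b4 0f 94 dd 9e fa 2b f0 is 8 bytes > B = 7, so hash it first: H(key) = e7, then zero-pad to 7 bytes: K' = e7 00 00 00 00 00 00.
K' ⊕ ipad = d1 36 36 36 36 36 36; K' ⊕ opad = bb 5c 5c 5c 5c 5c 5c.
Inner hash: sum = 209+54+54+54+54+54+54+2+113+232+201 = 1081; mod 256 = 57 → 39.
Outer hash (recomputed tag): sum = 187+92+92+92+92+92+92+57 = 796; mod 256 = 28 → 1c.
Recomputed tag = 1c; claimed = 1c → match.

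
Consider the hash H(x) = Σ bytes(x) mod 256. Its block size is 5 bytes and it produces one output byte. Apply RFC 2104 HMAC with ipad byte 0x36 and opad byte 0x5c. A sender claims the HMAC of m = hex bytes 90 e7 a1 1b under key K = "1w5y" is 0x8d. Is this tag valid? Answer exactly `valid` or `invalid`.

invalid

Key "1w5y" = 31 77 35 79 is 4 bytes ≤ B = 5; zero-pad to 5 bytes: K' = 31 77 35 79 00.
K' ⊕ ipad = 07 41 03 4f 36; K' ⊕ opad = 6d 2b 69 25 5c.
Inner hash: sum = 7+65+3+79+54+144+231+161+27 = 771; mod 256 = 3 → 03.
Outer hash (recomputed tag): sum = 109+43+105+37+92+3 = 389; mod 256 = 133 → 85.
Recomputed tag = 85; claimed = 8d → mismatch.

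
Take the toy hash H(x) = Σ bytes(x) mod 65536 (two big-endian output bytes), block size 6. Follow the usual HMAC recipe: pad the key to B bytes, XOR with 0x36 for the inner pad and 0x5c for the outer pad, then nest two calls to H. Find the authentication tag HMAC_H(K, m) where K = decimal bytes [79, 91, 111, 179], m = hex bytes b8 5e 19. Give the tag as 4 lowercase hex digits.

0256

Key decimal bytes [79, 91, 111, 179] = 4f 5b 6f b3 is 4 bytes ≤ B = 6; zero-pad to 6 bytes: K' = 4f 5b 6f b3 00 00.
K' ⊕ ipad = 79 6d 59 85 36 36.  K' ⊕ opad = 13 07 33 ef 5c 5c.
Inner input = (K'⊕ipad) ∥ m = 79 6d 59 85 36 36 ∥ b8 5e 19.
Inner hash: sum = 121+109+89+133+54+54+184+94+25 = 863 → 03 5f.
Outer input = (K'⊕opad) ∥ inner = 13 07 33 ef 5c 5c ∥ 03 5f.
Outer hash (tag): sum = 19+7+51+239+92+92+3+95 = 598 → 02 56.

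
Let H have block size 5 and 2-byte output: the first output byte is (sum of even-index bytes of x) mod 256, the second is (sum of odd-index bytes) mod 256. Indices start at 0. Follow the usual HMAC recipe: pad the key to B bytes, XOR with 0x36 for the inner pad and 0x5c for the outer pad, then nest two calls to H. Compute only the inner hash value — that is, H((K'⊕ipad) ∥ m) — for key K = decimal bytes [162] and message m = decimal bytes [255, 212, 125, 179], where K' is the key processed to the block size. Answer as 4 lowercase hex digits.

87e8

Key decimal bytes [162] = a2 is 1 byte ≤ B = 5; zero-pad to 5 bytes: K' = a2 00 00 00 00.
K' ⊕ ipad = 94 36 36 36 36.
Inner input = 94 36 36 36 36 ∥ ff d4 7d b3.
Inner hash: even-index sum = 647 mod 256 = 135; odd-index sum = 488 mod 256 = 232 → 87 e8.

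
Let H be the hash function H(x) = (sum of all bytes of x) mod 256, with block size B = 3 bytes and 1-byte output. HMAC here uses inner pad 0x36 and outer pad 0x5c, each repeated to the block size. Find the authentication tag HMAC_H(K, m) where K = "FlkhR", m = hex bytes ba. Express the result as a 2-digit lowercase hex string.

Key "FlkhR" = 46 6c 6b 68 52 is 5 bytes > B = 3, so hash it first: H(key) = d7, then zero-pad to 3 bytes: K' = d7 00 00.
K' ⊕ ipad = e1 36 36.  K' ⊕ opad = 8b 5c 5c.
Inner input = (K'⊕ipad) ∥ m = e1 36 36 ∥ ba.
Inner hash: sum = 225+54+54+186 = 519; mod 256 = 7 → 07.
Outer input = (K'⊕opad) ∥ inner = 8b 5c 5c ∥ 07.
Outer hash (tag): sum = 139+92+92+7 = 330; mod 256 = 74 → 4a.

4a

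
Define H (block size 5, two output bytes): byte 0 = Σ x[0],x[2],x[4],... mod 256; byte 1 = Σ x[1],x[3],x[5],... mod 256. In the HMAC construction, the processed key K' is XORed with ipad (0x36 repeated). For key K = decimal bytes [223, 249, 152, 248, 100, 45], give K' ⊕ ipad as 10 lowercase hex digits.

Key decimal bytes [223, 249, 152, 248, 100, 45] = df f9 98 f8 64 2d is 6 bytes > B = 5, so hash it first: H(key) = db 1e, then zero-pad to 5 bytes: K' = db 1e 00 00 00.
XOR each byte with 0x36: db⊕36=ed, 1e⊕36=28, 00⊕36=36, 00⊕36=36, 00⊕36=36.

ed28363636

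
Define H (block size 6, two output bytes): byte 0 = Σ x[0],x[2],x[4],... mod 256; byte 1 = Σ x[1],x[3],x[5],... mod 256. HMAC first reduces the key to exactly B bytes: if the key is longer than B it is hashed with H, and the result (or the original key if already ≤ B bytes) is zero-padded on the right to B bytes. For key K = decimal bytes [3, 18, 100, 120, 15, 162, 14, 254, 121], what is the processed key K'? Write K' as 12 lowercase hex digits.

fd2a00000000

|K| = 9 > B = 6, so first hash the key.
H(K): even-index sum = 253 mod 256 = 253; odd-index sum = 554 mod 256 = 42 → fd 2a.
Zero-pad H(K) = fd 2a to 6 bytes: K' = fd 2a 00 00 00 00.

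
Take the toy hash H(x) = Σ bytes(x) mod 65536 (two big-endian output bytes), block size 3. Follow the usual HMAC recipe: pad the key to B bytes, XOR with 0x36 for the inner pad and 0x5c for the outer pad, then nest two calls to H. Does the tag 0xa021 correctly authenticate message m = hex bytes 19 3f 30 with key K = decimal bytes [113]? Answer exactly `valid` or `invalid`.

invalid

Key decimal bytes [113] = 71 is 1 byte ≤ B = 3; zero-pad to 3 bytes: K' = 71 00 00.
K' ⊕ ipad = 47 36 36; K' ⊕ opad = 2d 5c 5c.
Inner hash: sum = 71+54+54+25+63+48 = 315 → 01 3b.
Outer hash (recomputed tag): sum = 45+92+92+1+59 = 289 → 01 21.
Recomputed tag = 0121; claimed = a021 → mismatch.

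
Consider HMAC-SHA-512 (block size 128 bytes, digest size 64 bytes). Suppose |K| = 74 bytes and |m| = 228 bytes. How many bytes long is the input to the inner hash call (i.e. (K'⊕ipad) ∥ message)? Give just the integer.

356

Key is 74 ≤ 128 bytes, zero-padded: |K'| = 128.
Inner input = (K'⊕ipad) ∥ m → 128 + 228 = 356 bytes.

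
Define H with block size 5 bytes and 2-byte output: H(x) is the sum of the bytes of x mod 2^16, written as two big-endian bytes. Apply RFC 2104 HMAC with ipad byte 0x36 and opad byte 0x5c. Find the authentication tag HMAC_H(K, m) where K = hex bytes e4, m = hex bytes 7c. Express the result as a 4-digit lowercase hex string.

0250

Key hex bytes e4 is 1 byte ≤ B = 5; zero-pad to 5 bytes: K' = e4 00 00 00 00.
K' ⊕ ipad = d2 36 36 36 36.  K' ⊕ opad = b8 5c 5c 5c 5c.
Inner input = (K'⊕ipad) ∥ m = d2 36 36 36 36 ∥ 7c.
Inner hash: sum = 210+54+54+54+54+124 = 550 → 02 26.
Outer input = (K'⊕opad) ∥ inner = b8 5c 5c 5c 5c ∥ 02 26.
Outer hash (tag): sum = 184+92+92+92+92+2+38 = 592 → 02 50.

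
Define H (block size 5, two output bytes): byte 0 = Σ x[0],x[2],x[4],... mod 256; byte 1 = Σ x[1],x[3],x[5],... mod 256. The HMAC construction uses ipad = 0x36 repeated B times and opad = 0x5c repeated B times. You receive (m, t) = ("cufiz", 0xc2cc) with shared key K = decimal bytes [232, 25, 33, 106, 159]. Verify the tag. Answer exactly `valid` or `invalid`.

invalid

Key decimal bytes [232, 25, 33, 106, 159] = e8 19 21 6a 9f is exactly B = 5 bytes: K' = e8 19 21 6a 9f.
K' ⊕ ipad = de 2f 17 5c a9; K' ⊕ opad = b4 45 7d 36 c3.
Inner hash: even-index sum = 636 mod 256 = 124; odd-index sum = 462 mod 256 = 206 → 7c ce.
Outer hash (recomputed tag): even-index sum = 706 mod 256 = 194; odd-index sum = 247 mod 256 = 247 → c2 f7.
Recomputed tag = c2f7; claimed = c2cc → mismatch.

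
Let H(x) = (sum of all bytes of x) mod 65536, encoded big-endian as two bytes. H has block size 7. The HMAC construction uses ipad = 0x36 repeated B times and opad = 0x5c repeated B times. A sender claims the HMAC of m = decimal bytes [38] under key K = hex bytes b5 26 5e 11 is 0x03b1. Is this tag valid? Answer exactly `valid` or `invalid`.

valid

Key hex bytes b5 26 5e 11 is 4 bytes ≤ B = 7; zero-pad to 7 bytes: K' = b5 26 5e 11 00 00 00.
K' ⊕ ipad = 83 10 68 27 36 36 36; K' ⊕ opad = e9 7a 02 4d 5c 5c 5c.
Inner hash: sum = 131+16+104+39+54+54+54+38 = 490 → 01 ea.
Outer hash (recomputed tag): sum = 233+122+2+77+92+92+92+1+234 = 945 → 03 b1.
Recomputed tag = 03b1; claimed = 03b1 → match.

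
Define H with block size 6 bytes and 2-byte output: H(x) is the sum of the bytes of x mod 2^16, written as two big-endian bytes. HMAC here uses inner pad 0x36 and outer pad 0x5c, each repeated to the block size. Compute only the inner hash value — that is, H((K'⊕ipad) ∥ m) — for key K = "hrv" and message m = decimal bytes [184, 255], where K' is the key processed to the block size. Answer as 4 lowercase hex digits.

033b

Key "hrv" = 68 72 76 is 3 bytes ≤ B = 6; zero-pad to 6 bytes: K' = 68 72 76 00 00 00.
K' ⊕ ipad = 5e 44 40 36 36 36.
Inner input = 5e 44 40 36 36 36 ∥ b8 ff.
Inner hash: sum = 94+68+64+54+54+54+184+255 = 827 → 03 3b.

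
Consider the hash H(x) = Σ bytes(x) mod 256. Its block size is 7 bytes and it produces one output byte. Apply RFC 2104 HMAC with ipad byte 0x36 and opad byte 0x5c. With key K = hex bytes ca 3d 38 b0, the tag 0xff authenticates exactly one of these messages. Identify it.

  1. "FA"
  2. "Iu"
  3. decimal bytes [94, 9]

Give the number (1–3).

Key hex bytes ca 3d 38 b0 is 4 bytes ≤ B = 7; zero-pad to 7 bytes: K' = ca 3d 38 b0 00 00 00.
K' ⊕ ipad = fc 0b 0e 86 36 36 36; K' ⊕ opad = 96 61 64 ec 5c 5c 5c.
m1: inner = H(fc 0b 0e 86 36 36 36 46 41) = c4; tag = H(96 61 64 ec 5c 5c 5c c4) = 1f
m2: inner = H(fc 0b 0e 86 36 36 36 49 75) = fb; tag = H(96 61 64 ec 5c 5c 5c fb) = 56
m3: inner = H(fc 0b 0e 86 36 36 36 5e 09) = a4; tag = H(96 61 64 ec 5c 5c 5c a4) = ff ← matches

3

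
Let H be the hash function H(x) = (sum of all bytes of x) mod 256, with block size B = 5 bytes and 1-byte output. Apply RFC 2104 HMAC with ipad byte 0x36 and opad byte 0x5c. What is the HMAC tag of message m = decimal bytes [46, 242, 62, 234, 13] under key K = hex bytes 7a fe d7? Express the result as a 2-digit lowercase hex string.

c1

Key hex bytes 7a fe d7 is 3 bytes ≤ B = 5; zero-pad to 5 bytes: K' = 7a fe d7 00 00.
K' ⊕ ipad = 4c c8 e1 36 36.  K' ⊕ opad = 26 a2 8b 5c 5c.
Inner input = (K'⊕ipad) ∥ m = 4c c8 e1 36 36 ∥ 2e f2 3e ea 0d.
Inner hash: sum = 76+200+225+54+54+46+242+62+234+13 = 1206; mod 256 = 182 → b6.
Outer input = (K'⊕opad) ∥ inner = 26 a2 8b 5c 5c ∥ b6.
Outer hash (tag): sum = 38+162+139+92+92+182 = 705; mod 256 = 193 → c1.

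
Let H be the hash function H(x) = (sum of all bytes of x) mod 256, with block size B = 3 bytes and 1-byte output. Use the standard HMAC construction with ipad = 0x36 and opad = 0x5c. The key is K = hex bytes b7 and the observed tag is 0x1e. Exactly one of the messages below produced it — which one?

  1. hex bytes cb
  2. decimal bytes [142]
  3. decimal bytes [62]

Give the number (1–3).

2

Key hex bytes b7 is 1 byte ≤ B = 3; zero-pad to 3 bytes: K' = b7 00 00.
K' ⊕ ipad = 81 36 36; K' ⊕ opad = eb 5c 5c.
m1: inner = H(81 36 36 cb) = b8; tag = H(eb 5c 5c b8) = 5b
m2: inner = H(81 36 36 8e) = 7b; tag = H(eb 5c 5c 7b) = 1e ← matches
m3: inner = H(81 36 36 3e) = 2b; tag = H(eb 5c 5c 2b) = ce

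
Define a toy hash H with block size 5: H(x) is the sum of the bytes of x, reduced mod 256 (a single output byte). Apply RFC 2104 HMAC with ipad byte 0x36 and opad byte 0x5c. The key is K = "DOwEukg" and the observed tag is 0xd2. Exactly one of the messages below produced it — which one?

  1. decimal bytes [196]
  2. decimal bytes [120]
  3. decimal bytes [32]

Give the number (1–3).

Key "DOwEukg" = 44 4f 77 45 75 6b 67 is 7 bytes > B = 5, so hash it first: H(key) = 96, then zero-pad to 5 bytes: K' = 96 00 00 00 00.
K' ⊕ ipad = a0 36 36 36 36; K' ⊕ opad = ca 5c 5c 5c 5c.
m1: inner = H(a0 36 36 36 36 c4) = 3c; tag = H(ca 5c 5c 5c 5c 3c) = 76
m2: inner = H(a0 36 36 36 36 78) = f0; tag = H(ca 5c 5c 5c 5c f0) = 2a
m3: inner = H(a0 36 36 36 36 20) = 98; tag = H(ca 5c 5c 5c 5c 98) = d2 ← matches

3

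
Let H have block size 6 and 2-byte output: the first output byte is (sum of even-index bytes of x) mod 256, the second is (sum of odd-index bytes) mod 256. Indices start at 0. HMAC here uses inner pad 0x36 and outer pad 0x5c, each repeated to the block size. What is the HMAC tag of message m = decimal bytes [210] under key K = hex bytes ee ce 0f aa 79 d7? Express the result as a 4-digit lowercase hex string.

5c88

Key hex bytes ee ce 0f aa 79 d7 is exactly B = 6 bytes: K' = ee ce 0f aa 79 d7.
K' ⊕ ipad = d8 f8 39 9c 4f e1.  K' ⊕ opad = b2 92 53 f6 25 8b.
Inner input = (K'⊕ipad) ∥ m = d8 f8 39 9c 4f e1 ∥ d2.
Inner hash: even-index sum = 562 mod 256 = 50; odd-index sum = 629 mod 256 = 117 → 32 75.
Outer input = (K'⊕opad) ∥ inner = b2 92 53 f6 25 8b ∥ 32 75.
Outer hash (tag): even-index sum = 348 mod 256 = 92; odd-index sum = 648 mod 256 = 136 → 5c 88.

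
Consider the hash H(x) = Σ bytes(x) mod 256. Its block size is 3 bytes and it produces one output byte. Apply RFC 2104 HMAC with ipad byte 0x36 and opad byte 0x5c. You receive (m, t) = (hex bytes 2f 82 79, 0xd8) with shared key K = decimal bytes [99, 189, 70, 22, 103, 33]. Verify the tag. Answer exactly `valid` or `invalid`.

valid

Key decimal bytes [99, 189, 70, 22, 103, 33] = 63 bd 46 16 67 21 is 6 bytes > B = 3, so hash it first: H(key) = 04, then zero-pad to 3 bytes: K' = 04 00 00.
K' ⊕ ipad = 32 36 36; K' ⊕ opad = 58 5c 5c.
Inner hash: sum = 50+54+54+47+130+121 = 456; mod 256 = 200 → c8.
Outer hash (recomputed tag): sum = 88+92+92+200 = 472; mod 256 = 216 → d8.
Recomputed tag = d8; claimed = d8 → match.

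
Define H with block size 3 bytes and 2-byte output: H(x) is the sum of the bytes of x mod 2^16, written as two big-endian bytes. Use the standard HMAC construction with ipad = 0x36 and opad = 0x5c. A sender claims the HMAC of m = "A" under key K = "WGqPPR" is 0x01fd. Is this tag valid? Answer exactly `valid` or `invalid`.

Key "WGqPPR" = 57 47 71 50 50 52 is 6 bytes > B = 3, so hash it first: H(key) = 02 01, then zero-pad to 3 bytes: K' = 02 01 00.
K' ⊕ ipad = 34 37 36; K' ⊕ opad = 5e 5d 5c.
Inner hash: sum = 52+55+54+65 = 226 → 00 e2.
Outer hash (recomputed tag): sum = 94+93+92+0+226 = 505 → 01 f9.
Recomputed tag = 01f9; claimed = 01fd → mismatch.

invalid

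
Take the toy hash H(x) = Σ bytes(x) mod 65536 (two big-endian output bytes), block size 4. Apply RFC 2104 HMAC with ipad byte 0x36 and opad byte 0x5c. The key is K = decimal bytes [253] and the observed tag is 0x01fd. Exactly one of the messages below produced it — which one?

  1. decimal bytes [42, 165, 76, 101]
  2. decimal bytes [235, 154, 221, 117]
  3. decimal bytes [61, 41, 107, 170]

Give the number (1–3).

Key decimal bytes [253] = fd is 1 byte ≤ B = 4; zero-pad to 4 bytes: K' = fd 00 00 00.
K' ⊕ ipad = cb 36 36 36; K' ⊕ opad = a1 5c 5c 5c.
m1: inner = H(cb 36 36 36 2a a5 4c 65) = 02 ed; tag = H(a1 5c 5c 5c 02 ed) = 02a4
m2: inner = H(cb 36 36 36 eb 9a dd 75) = 04 44; tag = H(a1 5c 5c 5c 04 44) = 01fd ← matches
m3: inner = H(cb 36 36 36 3d 29 6b aa) = 02 e8; tag = H(a1 5c 5c 5c 02 e8) = 029f

2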